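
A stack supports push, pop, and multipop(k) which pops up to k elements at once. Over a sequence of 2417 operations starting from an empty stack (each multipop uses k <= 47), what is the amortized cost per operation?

Each element is pushed exactly once and popped at most once (whether by pop or as part of a multipop). So the total number of individual pops over the whole sequence is at most the number of pushes, which is at most 2417. Total work <= 2 * 2417, hence O(1) amortized per operation.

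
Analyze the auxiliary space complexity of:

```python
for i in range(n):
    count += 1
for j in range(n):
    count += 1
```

Space complexity: O(1).
Only a constant amount of auxiliary storage is used; nothing grows with n.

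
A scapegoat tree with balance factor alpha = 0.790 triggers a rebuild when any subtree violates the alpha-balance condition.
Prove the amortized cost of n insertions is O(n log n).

Define potential Phi = c * sum of |size(left(v)) - size(right(v))| over all nodes. An insertion at depth d costs O(d) = O(log n) and increases Phi by O(log n). When a rebuild of subtree of size s occurs, it costs O(s) but reduces Phi by Omega(s). With alpha = 0.790, between rebuilds Omega(s) insertions must occur. Amortized cost per insertion: O(log n).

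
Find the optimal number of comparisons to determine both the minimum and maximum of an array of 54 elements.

Naive approach: 106 comparisons (53 for max + 53 for min).
Optimal: Compare elements in pairs first (floor(n/2) = 27 comparisons), then find max among winners and min among losers (26 comparisons each).
Total: ceil(3n/2) - 2 = 79 comparisons. An adversary argument shows this is also a lower bound.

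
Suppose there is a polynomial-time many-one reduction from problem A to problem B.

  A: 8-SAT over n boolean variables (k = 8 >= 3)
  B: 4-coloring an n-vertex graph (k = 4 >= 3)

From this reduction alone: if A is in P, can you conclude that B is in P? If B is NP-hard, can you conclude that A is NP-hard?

A poly-time reduction A <=_p B transfers tractability DOWN (B easy => A easy) and hardness UP (A hard => B hard), not the reverse.
From A in P, the reduction alone does NOT give B in P: any problem in P trivially reduces to SAT, yet SAT is not known to be in P.
From B NP-hard, the reduction alone does NOT give A NP-hard: again, easy problems reduce to hard ones.
(Here in fact A is NP-complete and B is NP-complete.)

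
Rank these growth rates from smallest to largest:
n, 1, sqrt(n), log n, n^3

Ordered by growth rate: 1 < log n < sqrt(n) < n < n^3.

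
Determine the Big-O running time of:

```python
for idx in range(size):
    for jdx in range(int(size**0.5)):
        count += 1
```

Time complexity: O(n * sqrt(n)).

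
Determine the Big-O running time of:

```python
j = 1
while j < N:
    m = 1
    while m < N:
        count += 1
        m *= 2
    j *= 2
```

Time complexity: O(log^2 n).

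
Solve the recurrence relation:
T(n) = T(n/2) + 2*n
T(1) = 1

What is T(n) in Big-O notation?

Geometric series: 2*n*(1 + 1/2 + 1/2^2 + ...) = O(n). T(n) = O(n).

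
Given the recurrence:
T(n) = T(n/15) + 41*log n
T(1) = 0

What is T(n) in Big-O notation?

Each of the log_15(n) levels adds O(log n). T(n) = O(log^2 n).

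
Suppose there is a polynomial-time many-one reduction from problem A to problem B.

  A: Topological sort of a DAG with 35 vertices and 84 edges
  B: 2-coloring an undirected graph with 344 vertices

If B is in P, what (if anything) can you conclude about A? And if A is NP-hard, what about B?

A poly-time reduction A <=_p B means any A-instance can be transformed to a B-instance in poly time.
If B is in P: compose the reduction with B's poly-time algorithm to solve A in poly time, so A is in P.
If A is NP-hard: every NP problem reduces to A, which reduces to B; composing reductions, every NP problem reduces to B, so B is NP-hard.
(Here in fact A is P and B is P.)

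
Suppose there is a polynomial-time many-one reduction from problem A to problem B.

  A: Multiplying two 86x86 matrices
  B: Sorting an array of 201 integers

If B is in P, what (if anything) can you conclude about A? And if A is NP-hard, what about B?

A poly-time reduction A <=_p B means any A-instance can be transformed to a B-instance in poly time.
If B is in P: compose the reduction with B's poly-time algorithm to solve A in poly time, so A is in P.
If A is NP-hard: every NP problem reduces to A, which reduces to B; composing reductions, every NP problem reduces to B, so B is NP-hard.
(Here in fact A is P and B is P.)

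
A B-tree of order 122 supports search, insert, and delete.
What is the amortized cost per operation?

B-tree of order 122 has height O(log_122 n). Each operation traverses the tree height. Splits during insert and merges during delete are O(1) each and occur at most once per level. Total cost per operation: O(log_122 n).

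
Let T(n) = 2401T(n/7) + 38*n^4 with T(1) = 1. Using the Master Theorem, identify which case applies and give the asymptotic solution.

a=2401, b=7, f(n)=38*n^4.
log_7(2401) = 4, so n^(log_b(a)) = n^4.
f(n) = Theta(n^4), so Case 2 applies.
T(n) = Theta(n^4 log n).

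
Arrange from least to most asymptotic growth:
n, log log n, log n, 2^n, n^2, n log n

Ordered by growth rate: log log n < log n < n < n log n < n^2 < 2^n.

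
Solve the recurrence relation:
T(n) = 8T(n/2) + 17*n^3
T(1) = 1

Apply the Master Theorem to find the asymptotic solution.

a=8, b=2, f(n)=17*n^3. log_2(8) = 3. Case 2: T(n) = O(n^3 log n).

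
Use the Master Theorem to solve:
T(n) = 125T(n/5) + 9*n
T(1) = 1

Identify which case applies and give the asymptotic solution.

a=125, b=5, f(n)=9*n.
log_5(125) = 3 > 1.
Since f(n) = O(n^1) is polynomially smaller than n^3, Case 1 applies.
T(n) = Theta(n^3).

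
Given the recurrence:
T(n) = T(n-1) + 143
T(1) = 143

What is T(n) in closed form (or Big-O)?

Unrolling: T(n) = T(n-1) + 143 = T(n-2) + 2*143 = ... = T(1) + (n-1)*143 = 143 + (n-1)*143 = 143n.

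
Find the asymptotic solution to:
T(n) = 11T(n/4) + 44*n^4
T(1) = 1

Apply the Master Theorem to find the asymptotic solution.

a=11, b=4, f(n)=44*n^4. log_4(11) = 1.73 < 4. Case 3: T(n) = O(n^4).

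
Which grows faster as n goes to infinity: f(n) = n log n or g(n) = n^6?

g(n) = n^6 grows faster: n^6 / (n log n) = n^5/log n -> infinity.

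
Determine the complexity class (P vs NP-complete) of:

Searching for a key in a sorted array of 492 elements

This problem is in P: binary search runs in O(log n).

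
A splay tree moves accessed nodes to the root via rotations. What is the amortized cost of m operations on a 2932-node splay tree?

Using a potential function Phi = sum of log(size of subtree) for each node, each splay operation has amortized cost O(log n) where n = 2932. Bad individual operations (O(n)) are offset by decreased potential.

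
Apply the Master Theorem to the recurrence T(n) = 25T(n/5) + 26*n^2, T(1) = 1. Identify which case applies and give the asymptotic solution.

a=25, b=5, f(n)=26*n^2.
log_5(25) = 2, so n^(log_b(a)) = n^2.
f(n) = Theta(n^2), so Case 2 applies.
T(n) = Theta(n^2 log n).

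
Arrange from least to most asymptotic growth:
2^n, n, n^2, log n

Ordered by growth rate: log n < n < n^2 < 2^n.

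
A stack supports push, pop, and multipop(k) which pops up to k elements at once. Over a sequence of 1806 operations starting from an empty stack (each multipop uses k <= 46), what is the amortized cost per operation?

Each element is pushed exactly once and popped at most once (whether by pop or as part of a multipop). So the total number of individual pops over the whole sequence is at most the number of pushes, which is at most 1806. Total work <= 2 * 1806, hence O(1) amortized per operation.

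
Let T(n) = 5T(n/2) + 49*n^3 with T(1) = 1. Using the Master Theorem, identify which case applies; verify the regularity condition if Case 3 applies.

a=5, b=2, f(n)=49*n^3.
log_2(5) = 2.322 < 3.
f(n) = Omega(n^(2.322+epsilon)) for some epsilon > 0, so Case 3 is the candidate.
Regularity: a*f(n/b) = 5*49*(n/2)^3 = (5/8)*49*n^3 <= c*f(n) with c = 5/8 < 1. Satisfied.
Case 3: T(n) = Theta(n^3).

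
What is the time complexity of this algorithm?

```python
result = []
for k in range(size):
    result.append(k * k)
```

Time complexity: O(n).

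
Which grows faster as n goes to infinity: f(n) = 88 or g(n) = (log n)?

g(n) = (log n) grows faster: any unbounded function dominates a constant.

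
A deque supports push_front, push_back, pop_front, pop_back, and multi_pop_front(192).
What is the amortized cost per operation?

Assign 2 credits to each push operation. A pop uses 1 saved credit. multi_pop_front(192) uses up to 192 saved credits from previous pushes. Credits never go negative. Amortized cost is O(1).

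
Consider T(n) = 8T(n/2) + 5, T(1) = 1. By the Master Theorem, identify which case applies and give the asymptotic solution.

a=8, b=2, f(n)=5.
log_2(8) = 3 > 0.
Since f(n) = O(n^0) is polynomially smaller than n^3, Case 1 applies.
T(n) = Theta(n^3).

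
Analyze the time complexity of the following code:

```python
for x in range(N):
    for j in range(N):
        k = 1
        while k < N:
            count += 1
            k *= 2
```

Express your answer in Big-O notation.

Time complexity: O(n^2 log n).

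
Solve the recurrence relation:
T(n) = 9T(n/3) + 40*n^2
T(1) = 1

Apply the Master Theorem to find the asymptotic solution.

a=9, b=3, f(n)=40*n^2. log_3(9) = 2. Case 2: T(n) = O(n^2 log n).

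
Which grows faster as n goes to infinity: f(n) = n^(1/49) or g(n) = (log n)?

f(n) = n^(1/49) grows faster: any positive power of n dominates any polylog.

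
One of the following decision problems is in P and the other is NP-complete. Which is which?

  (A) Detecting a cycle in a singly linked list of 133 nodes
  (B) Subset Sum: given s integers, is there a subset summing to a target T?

(A) is P: Floyd's tortoise-and-hare runs in O(n) time, O(1) space.
(B) is NP-complete: one of Karp's 21 NP-complete problems.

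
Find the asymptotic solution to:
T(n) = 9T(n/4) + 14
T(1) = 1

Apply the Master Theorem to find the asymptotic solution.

a=9, b=4, f(n)=14. log_4(9) = 1.585. Case 1 of Master Theorem: T(n) = O(n^1.585).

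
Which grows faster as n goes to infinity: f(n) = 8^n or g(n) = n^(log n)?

f(n) = 8^n grows faster: take logs: log(n^(log n)) = (log n)^2, log(8^n) = n log 8; n dominates (log n)^2.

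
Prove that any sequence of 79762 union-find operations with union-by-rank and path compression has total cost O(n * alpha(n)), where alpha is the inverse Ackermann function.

Using Tarjan's analysis with rank-based potential function. Union-by-rank keeps tree height O(log n). Path compression flattens paths during find. For n = 79762 operations, total cost is O(n * alpha(n)), effectively O(n) since alpha grows incredibly slowly.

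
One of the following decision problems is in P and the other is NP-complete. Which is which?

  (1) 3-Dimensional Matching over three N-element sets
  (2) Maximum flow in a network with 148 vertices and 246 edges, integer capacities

(1) is NP-complete: one of Karp's 21 NP-complete problems.
(2) is P: Edmonds-Karp / push-relabel run in polynomial time.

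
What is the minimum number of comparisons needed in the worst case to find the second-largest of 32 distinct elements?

Lower bound: finding the max needs 32-1 comparisons. By the adversary weight-doubling argument, the max must personally win >= ceil(log_2(32)) = 5 comparisons; the 2nd-largest is among those 5 losers, needing 5-1 more comparisons. Total >= 32-1 + 5-1 = 35. A balanced knockout tournament achieves this.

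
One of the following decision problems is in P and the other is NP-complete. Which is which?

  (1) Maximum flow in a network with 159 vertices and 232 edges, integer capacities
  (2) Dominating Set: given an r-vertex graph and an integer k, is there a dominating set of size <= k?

(1) is P: Edmonds-Karp / push-relabel run in polynomial time.
(2) is NP-complete: reduces from Set Cover (with k part of the input).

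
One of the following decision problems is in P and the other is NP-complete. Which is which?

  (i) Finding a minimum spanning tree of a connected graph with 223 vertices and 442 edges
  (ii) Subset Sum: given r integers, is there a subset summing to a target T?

(i) is P: Kruskal's / Prim's algorithms run in polynomial time.
(ii) is NP-complete: one of Karp's 21 NP-complete problems.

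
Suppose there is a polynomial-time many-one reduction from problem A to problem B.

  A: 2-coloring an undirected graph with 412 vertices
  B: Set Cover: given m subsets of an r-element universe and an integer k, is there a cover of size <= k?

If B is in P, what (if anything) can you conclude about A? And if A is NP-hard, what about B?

A poly-time reduction A <=_p B means any A-instance can be transformed to a B-instance in poly time.
If B is in P: compose the reduction with B's poly-time algorithm to solve A in poly time, so A is in P.
If A is NP-hard: every NP problem reduces to A, which reduces to B; composing reductions, every NP problem reduces to B, so B is NP-hard.
(Here in fact A is P and B is NP-complete.)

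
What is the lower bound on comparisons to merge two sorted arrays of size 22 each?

To merge two sorted arrays of size 22, we need at least 43 comparisons in the worst case. An adversary can force every element to be compared.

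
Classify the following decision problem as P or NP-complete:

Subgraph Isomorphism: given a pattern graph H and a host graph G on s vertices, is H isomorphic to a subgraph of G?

This problem is NP-complete: generalizes Clique and Hamiltonian Path (pattern size is part of the input).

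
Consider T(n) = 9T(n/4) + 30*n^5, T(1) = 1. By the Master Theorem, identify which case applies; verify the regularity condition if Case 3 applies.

a=9, b=4, f(n)=30*n^5.
log_4(9) = 1.585 < 5.
f(n) = Omega(n^(1.585+epsilon)) for some epsilon > 0, so Case 3 is the candidate.
Regularity: a*f(n/b) = 9*30*(n/4)^5 = (9/1024)*30*n^5 <= c*f(n) with c = 9/1024 < 1. Satisfied.
Case 3: T(n) = Theta(n^5).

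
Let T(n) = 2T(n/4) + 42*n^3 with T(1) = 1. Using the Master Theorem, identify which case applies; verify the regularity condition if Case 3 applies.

a=2, b=4, f(n)=42*n^3.
log_4(2) = 0.5 < 3.
f(n) = Omega(n^(0.5+epsilon)) for some epsilon > 0, so Case 3 is the candidate.
Regularity: a*f(n/b) = 2*42*(n/4)^3 = (2/64)*42*n^3 <= c*f(n) with c = 2/64 < 1. Satisfied.
Case 3: T(n) = Theta(n^3).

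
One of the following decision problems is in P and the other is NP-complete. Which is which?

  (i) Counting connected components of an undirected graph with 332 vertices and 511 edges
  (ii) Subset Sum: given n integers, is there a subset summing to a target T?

(i) is P: BFS/DFS visits each vertex and edge once: O(V+E).
(ii) is NP-complete: one of Karp's 21 NP-complete problems.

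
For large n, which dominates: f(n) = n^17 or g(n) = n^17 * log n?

g(n) = n^17 * log n grows faster: extra log n factor -> infinity.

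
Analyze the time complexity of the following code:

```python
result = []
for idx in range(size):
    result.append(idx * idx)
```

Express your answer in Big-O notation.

Time complexity: O(n).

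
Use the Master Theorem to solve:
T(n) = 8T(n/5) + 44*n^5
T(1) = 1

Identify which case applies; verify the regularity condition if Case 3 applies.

a=8, b=5, f(n)=44*n^5.
log_5(8) = 1.292 < 5.
f(n) = Omega(n^(1.292+epsilon)) for some epsilon > 0, so Case 3 is the candidate.
Regularity: a*f(n/b) = 8*44*(n/5)^5 = (8/3125)*44*n^5 <= c*f(n) with c = 8/3125 < 1. Satisfied.
Case 3: T(n) = Theta(n^5).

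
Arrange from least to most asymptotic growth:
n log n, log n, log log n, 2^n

Ordered by growth rate: log log n < log n < n log n < 2^n.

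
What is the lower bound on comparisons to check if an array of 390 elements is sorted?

To verify 390 elements are sorted, we must compare each consecutive pair. Skipping any pair allows an adversary to swap them. Therefore 389 comparisons are necessary and sufficient.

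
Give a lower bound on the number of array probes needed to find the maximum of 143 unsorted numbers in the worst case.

Adversary: any unprobed cell could hold a value larger than everything seen so far. If fewer than 143 cells are probed, the adversary places the max in an unprobed cell. So all 143 cells must be examined; together with 143-1 comparisons this is tight.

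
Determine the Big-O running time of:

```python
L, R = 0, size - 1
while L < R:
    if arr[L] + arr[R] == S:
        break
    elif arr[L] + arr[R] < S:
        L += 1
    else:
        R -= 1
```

Time complexity: O(n).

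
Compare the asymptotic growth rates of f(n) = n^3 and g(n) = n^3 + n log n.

f(n) = n^3 and g(n) = n^3 + n log n are Theta of each other: the lower-order n log n term is o(n^3); both are Theta(n^3).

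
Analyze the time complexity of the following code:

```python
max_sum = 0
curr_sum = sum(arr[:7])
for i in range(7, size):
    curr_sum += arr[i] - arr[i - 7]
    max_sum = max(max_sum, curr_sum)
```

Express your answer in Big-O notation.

Time complexity: O(n).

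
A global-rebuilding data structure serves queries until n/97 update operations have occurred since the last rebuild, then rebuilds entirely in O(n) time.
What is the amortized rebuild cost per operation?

The O(n) rebuild is triggered by n/97 operations, so each contributes O(n)/(n/97) = O(97) = O(1) to the rebuild cost.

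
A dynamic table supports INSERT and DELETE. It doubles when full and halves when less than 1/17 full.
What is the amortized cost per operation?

Using potential function Phi = |2*num_items - table_size| when load > 1/2, and Phi = table_size/2 - num_items otherwise. The gap of 1/17 vs 1/2 for shrinking prevents thrashing. Both insert and delete have O(1) amortized cost.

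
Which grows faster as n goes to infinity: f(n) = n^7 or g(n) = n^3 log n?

f(n) = n^7 grows faster: n^7 / (n^3 log n) = n^4/log n -> infinity.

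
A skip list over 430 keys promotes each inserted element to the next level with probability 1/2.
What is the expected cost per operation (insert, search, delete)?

Expected number of levels is O(log_2(430)) = O(log n). A search visits O(1) expected nodes per level over O(log n) levels. Insert/delete are a search plus O(1) pointer updates per level. Expected O(log n) per operation.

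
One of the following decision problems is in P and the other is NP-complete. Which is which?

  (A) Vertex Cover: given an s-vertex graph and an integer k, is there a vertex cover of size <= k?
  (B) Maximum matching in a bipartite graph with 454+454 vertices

(A) is NP-complete: one of Karp's 21 NP-complete problems (with k part of the input; for any fixed constant k it is in P).
(B) is P: Hopcroft-Karp runs in O(E sqrt(V)).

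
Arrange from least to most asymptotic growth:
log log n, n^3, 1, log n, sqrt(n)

Ordered by growth rate: 1 < log log n < log n < sqrt(n) < n^3.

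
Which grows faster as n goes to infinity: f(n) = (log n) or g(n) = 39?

f(n) = (log n) grows faster: any unbounded function dominates a constant.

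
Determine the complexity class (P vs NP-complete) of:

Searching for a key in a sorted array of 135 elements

This problem is in P: binary search runs in O(log n).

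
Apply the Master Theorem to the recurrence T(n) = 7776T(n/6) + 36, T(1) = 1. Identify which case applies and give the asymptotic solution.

a=7776, b=6, f(n)=36.
log_6(7776) = 5 > 0.
Since f(n) = O(n^0) is polynomially smaller than n^5, Case 1 applies.
T(n) = Theta(n^5).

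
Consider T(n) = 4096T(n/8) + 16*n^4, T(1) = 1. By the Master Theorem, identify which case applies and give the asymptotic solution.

a=4096, b=8, f(n)=16*n^4.
log_8(4096) = 4, so n^(log_b(a)) = n^4.
f(n) = Theta(n^4), so Case 2 applies.
T(n) = Theta(n^4 log n).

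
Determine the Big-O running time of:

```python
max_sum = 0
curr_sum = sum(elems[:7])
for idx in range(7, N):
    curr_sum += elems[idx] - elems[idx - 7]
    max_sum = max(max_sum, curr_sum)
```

Time complexity: O(n).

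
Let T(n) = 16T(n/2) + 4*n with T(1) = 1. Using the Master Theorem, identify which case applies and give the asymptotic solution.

a=16, b=2, f(n)=4*n.
log_2(16) = 4 > 1.
Since f(n) = O(n^1) is polynomially smaller than n^4, Case 1 applies.
T(n) = Theta(n^4).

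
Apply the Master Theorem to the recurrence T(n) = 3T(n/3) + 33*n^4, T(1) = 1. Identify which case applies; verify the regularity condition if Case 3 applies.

a=3, b=3, f(n)=33*n^4.
log_3(3) = 1 < 4.
f(n) = Omega(n^(1+epsilon)) for some epsilon > 0, so Case 3 is the candidate.
Regularity: a*f(n/b) = 3*33*(n/3)^4 = (3/81)*33*n^4 <= c*f(n) with c = 3/81 < 1. Satisfied.
Case 3: T(n) = Theta(n^4).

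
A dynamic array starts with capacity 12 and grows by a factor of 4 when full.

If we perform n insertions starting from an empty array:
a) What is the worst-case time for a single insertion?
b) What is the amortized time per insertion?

(a) Worst-case single insertion: O(n) -- when the array is full at capacity c, the resize copies all c elements, and c can be Theta(n).
(b) Resizes happen at sizes 12, 48, 192, ... Total copy cost for n insertions: 12 + 48 + ... = O(n) (geometric series with ratio 1/4). Amortized cost per insertion: O(n)/n = O(1).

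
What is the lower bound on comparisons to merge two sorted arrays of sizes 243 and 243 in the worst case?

Adversary: with |243 - 243| <= 1 the inputs can be fully interleaved so that every adjacent pair in the merged output comes from different arrays. Then each of the 485 adjacent pairs must be directly compared, or the algorithm cannot determine their relative order. Standard merge meets this bound.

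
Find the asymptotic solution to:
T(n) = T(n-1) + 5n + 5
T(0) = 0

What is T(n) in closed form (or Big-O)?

Dominant term in sum is 5*sum(i, i=1..n) = 5*n*(n+1)/2 = O(n^2).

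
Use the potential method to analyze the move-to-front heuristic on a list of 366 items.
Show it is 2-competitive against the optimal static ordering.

Let Phi = number of inversions between the MTF list and the optimal static list (0 <= Phi <= C(366,2)). Accessing an element at MTF position k and optimal position j: the move-to-front destroys all k-1 inversions in front of it that are not in front in optimal (>= k-j of them) and creates at most j-1 new ones. Amortized cost <= k + (j-1) - (k-j) = 2j - 1 <= 2 * optimal cost.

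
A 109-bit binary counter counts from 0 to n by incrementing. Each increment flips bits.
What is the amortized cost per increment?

Bit i flips every 2^i increments. Total flips over n increments: sum_{i=0}^{109} n/2^i < 2n. Amortized cost: 2n/n = O(1).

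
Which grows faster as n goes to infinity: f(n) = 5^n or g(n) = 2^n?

f(n) = 5^n grows faster: (5/2)^n -> infinity since 5/2 > 1.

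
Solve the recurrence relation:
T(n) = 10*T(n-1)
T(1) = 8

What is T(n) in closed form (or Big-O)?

Each step multiplies by 10. T(n) = T(1)*10^(n-1) = 8*10^(n-1).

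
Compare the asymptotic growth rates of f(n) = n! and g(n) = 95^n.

f(n) = n! grows faster: n!/95^n -> infinity by Stirling.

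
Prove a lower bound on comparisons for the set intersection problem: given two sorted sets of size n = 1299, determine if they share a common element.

For two sorted arrays of size n = 1299, any correct algorithm must examine Omega(n) elements. If fewer are examined, an adversary places a common element in an unexamined gap. A merge-based scan achieves O(n), so the bound is tight.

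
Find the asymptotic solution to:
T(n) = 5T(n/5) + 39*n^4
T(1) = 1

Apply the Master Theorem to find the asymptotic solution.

a=5, b=5, f(n)=39*n^4. log_5(5) = 1 < 4. Case 3: T(n) = O(n^4).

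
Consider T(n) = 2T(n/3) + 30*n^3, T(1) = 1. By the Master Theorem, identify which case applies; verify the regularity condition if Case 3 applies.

a=2, b=3, f(n)=30*n^3.
log_3(2) = 0.6309 < 3.
f(n) = Omega(n^(0.6309+epsilon)) for some epsilon > 0, so Case 3 is the candidate.
Regularity: a*f(n/b) = 2*30*(n/3)^3 = (2/27)*30*n^3 <= c*f(n) with c = 2/27 < 1. Satisfied.
Case 3: T(n) = Theta(n^3).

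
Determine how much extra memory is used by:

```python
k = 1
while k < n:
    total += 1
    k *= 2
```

Space complexity: O(1).
Only a constant amount of auxiliary storage is used; nothing grows with n.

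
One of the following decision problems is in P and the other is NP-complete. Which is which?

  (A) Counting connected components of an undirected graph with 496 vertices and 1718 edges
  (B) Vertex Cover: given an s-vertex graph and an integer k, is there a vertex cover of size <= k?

(A) is P: BFS/DFS visits each vertex and edge once: O(V+E).
(B) is NP-complete: one of Karp's 21 NP-complete problems (with k part of the input; for any fixed constant k it is in P).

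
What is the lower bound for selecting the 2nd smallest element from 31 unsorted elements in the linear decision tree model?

Selecting the 2nd smallest of 31 elements requires Omega(n) comparisons. Every element must be compared at least once. The BFPRT algorithm achieves O(n), making this tight.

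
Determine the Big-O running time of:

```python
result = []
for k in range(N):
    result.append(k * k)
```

Time complexity: O(n).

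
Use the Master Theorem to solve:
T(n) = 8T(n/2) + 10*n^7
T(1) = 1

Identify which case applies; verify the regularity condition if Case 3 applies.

a=8, b=2, f(n)=10*n^7.
log_2(8) = 3 < 7.
f(n) = Omega(n^(3+epsilon)) for some epsilon > 0, so Case 3 is the candidate.
Regularity: a*f(n/b) = 8*10*(n/2)^7 = (8/128)*10*n^7 <= c*f(n) with c = 8/128 < 1. Satisfied.
Case 3: T(n) = Theta(n^7).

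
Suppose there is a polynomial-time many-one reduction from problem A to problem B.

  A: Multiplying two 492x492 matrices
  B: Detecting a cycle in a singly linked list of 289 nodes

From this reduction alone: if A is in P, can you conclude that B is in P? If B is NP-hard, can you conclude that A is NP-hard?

A poly-time reduction A <=_p B transfers tractability DOWN (B easy => A easy) and hardness UP (A hard => B hard), not the reverse.
From A in P, the reduction alone does NOT give B in P: any problem in P trivially reduces to SAT, yet SAT is not known to be in P.
From B NP-hard, the reduction alone does NOT give A NP-hard: again, easy problems reduce to hard ones.
(Here in fact A is P and B is P.)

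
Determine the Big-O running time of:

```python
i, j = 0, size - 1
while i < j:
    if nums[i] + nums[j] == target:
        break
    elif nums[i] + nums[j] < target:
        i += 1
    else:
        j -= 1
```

Time complexity: O(n).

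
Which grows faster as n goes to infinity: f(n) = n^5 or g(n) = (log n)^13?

f(n) = n^5 grows faster: any positive polynomial dominates any polylog.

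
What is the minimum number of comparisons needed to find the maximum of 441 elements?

Finding the maximum requires 440 comparisons. Each comparison eliminates exactly one candidate. With 441 candidates, we need 440 eliminations.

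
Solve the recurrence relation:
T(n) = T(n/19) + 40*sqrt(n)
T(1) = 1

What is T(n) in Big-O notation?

Each level contributes sqrt(n/19^k). Geometric series with ratio 1/sqrt(19) < 1 sums to O(sqrt(n)).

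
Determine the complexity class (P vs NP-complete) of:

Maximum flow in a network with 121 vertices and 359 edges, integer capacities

This problem is in P: Edmonds-Karp / push-relabel run in polynomial time.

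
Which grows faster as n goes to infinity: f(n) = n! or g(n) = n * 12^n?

f(n) = n! grows faster: by Stirling n! ~ (n/e)^n sqrt(2*pi*n); (n/e)^n eventually dominates n * 12^n.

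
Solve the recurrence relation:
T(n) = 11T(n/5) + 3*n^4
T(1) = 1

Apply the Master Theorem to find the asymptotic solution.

a=11, b=5, f(n)=3*n^4. log_5(11) = 1.49 < 4. Case 3: T(n) = O(n^4).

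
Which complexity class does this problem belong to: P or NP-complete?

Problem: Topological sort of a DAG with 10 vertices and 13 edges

This problem is in P: DFS-based topological sort runs in O(V+E).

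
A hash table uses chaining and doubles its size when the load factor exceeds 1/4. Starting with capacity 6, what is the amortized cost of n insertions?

Rehashing occurs when load exceeds 1/4. Total rehash cost is geometric series summing to O(n). Each insertion itself is O(1). Amortized: O(1).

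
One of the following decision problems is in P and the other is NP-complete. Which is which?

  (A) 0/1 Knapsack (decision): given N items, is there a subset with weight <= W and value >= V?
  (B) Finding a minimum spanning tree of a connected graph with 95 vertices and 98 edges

(A) is NP-complete: reduces from Subset Sum.
(B) is P: Kruskal's / Prim's algorithms run in polynomial time.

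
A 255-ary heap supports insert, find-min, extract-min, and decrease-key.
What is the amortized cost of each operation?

The 255-ary heap has height O(log_255 n). Insert sifts up: O(log_255 n). Find-min reads the root: O(1). Extract-min sifts down comparing 255 children per level: O(255 * log_255 n). Decrease-key sifts up: O(log_255 n).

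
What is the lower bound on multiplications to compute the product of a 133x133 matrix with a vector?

A 133x133 matrix-vector product has 133 inner products of length 133. Output depends on all 133^2 = 17689 matrix entries. At least 17689 multiplications needed.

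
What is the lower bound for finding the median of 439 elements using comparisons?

To find the median of 439 elements, every element must be compared at least once, so the lower bound is Omega(n). The BFPRT algorithm achieves O(n), making this tight.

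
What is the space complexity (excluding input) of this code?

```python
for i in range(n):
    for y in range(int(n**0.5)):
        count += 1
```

Space complexity: O(1).
Only a constant amount of auxiliary storage is used; nothing grows with n.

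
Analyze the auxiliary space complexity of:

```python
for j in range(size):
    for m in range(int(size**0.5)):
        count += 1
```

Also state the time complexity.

Space complexity: O(1).
Only a constant amount of auxiliary storage is used; nothing grows with n.
Time complexity: O(n * sqrt(n)).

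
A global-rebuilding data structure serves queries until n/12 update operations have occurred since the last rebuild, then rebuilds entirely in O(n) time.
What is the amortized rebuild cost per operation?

The O(n) rebuild is triggered by n/12 operations, so each contributes O(n)/(n/12) = O(12) = O(1) to the rebuild cost.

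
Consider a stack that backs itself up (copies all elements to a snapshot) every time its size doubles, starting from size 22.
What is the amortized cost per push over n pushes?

Backups occur at sizes 22, 44, 88, ..., copying 22 + 44 + 88 + ... <= 2n elements total (geometric series). Spread over n pushes, the amortized backup cost is O(1) per push.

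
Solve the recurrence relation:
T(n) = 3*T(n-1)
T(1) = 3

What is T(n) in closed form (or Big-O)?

Each step multiplies by 3. T(n) = T(1)*3^(n-1) = 3*3^(n-1).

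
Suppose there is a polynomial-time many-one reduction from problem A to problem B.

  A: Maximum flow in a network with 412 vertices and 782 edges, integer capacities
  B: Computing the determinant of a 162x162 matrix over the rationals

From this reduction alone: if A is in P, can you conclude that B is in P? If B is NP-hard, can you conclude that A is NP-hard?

A poly-time reduction A <=_p B transfers tractability DOWN (B easy => A easy) and hardness UP (A hard => B hard), not the reverse.
From A in P, the reduction alone does NOT give B in P: any problem in P trivially reduces to SAT, yet SAT is not known to be in P.
From B NP-hard, the reduction alone does NOT give A NP-hard: again, easy problems reduce to hard ones.
(Here in fact A is P and B is P.)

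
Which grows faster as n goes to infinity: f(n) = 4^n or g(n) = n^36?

f(n) = 4^n grows faster: any exponential with base > 1 dominates every polynomial.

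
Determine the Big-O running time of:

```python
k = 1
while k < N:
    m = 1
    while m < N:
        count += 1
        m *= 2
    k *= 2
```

Time complexity: O(log^2 n).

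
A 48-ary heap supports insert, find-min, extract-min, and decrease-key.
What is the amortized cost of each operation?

The 48-ary heap has height O(log_48 n). Insert sifts up: O(log_48 n). Find-min reads the root: O(1). Extract-min sifts down comparing 48 children per level: O(48 * log_48 n). Decrease-key sifts up: O(log_48 n).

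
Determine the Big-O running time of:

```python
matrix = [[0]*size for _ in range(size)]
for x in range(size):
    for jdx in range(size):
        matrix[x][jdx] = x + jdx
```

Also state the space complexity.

Time complexity: O(n^2).
Space complexity: O(n^2).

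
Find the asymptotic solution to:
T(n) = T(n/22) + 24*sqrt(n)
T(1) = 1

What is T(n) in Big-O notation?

Each level contributes sqrt(n/22^k). Geometric series with ratio 1/sqrt(22) < 1 sums to O(sqrt(n)).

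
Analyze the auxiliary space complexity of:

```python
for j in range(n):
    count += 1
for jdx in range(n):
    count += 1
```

Space complexity: O(1).
Only a constant amount of auxiliary storage is used; nothing grows with n.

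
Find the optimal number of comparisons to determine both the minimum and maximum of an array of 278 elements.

Naive approach: 554 comparisons (277 for max + 277 for min).
Optimal: Compare elements in pairs first (floor(n/2) = 139 comparisons), then find max among winners and min among losers (138 comparisons each).
Total: ceil(3n/2) - 2 = 415 comparisons. An adversary argument shows this is also a lower bound.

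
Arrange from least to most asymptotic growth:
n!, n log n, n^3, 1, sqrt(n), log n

Ordered by growth rate: 1 < log n < sqrt(n) < n log n < n^3 < n!.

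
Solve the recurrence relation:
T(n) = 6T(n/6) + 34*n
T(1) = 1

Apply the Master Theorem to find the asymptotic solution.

a=6, b=6, f(n)=34*n. log_6(6) = 1. Case 2: T(n) = O(n log n).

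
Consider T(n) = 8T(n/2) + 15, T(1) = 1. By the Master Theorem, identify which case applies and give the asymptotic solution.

a=8, b=2, f(n)=15.
log_2(8) = 3 > 0.
Since f(n) = O(n^0) is polynomially smaller than n^3, Case 1 applies.
T(n) = Theta(n^3).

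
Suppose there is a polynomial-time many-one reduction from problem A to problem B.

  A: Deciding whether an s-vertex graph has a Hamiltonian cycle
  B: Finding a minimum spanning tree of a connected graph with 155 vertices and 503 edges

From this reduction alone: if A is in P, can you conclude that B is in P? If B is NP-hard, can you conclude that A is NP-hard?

A poly-time reduction A <=_p B transfers tractability DOWN (B easy => A easy) and hardness UP (A hard => B hard), not the reverse.
From A in P, the reduction alone does NOT give B in P: any problem in P trivially reduces to SAT, yet SAT is not known to be in P.
From B NP-hard, the reduction alone does NOT give A NP-hard: again, easy problems reduce to hard ones.
(Here in fact A is NP-complete and B is in P, so no such reduction is known -- its existence would imply P = NP; the analysis concerns only what the assumed reduction would or would not let you conclude.)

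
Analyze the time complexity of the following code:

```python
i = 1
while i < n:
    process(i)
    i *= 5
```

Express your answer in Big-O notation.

Time complexity: O(log n).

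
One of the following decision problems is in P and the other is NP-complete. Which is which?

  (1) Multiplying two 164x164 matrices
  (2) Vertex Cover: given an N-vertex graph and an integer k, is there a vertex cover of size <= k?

(1) is P: the schoolbook algorithm runs in O(n^3).
(2) is NP-complete: one of Karp's 21 NP-complete problems (with k part of the input; for any fixed constant k it is in P).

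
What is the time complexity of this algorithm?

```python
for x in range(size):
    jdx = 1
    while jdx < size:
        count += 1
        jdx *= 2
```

Time complexity: O(n log n).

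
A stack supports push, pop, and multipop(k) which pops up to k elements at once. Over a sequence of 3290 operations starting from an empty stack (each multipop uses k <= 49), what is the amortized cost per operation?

Each element is pushed exactly once and popped at most once (whether by pop or as part of a multipop). So the total number of individual pops over the whole sequence is at most the number of pushes, which is at most 3290. Total work <= 2 * 3290, hence O(1) amortized per operation.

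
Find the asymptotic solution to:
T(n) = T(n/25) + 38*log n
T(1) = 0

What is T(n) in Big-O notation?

Each of the log_25(n) levels adds O(log n). T(n) = O(log^2 n).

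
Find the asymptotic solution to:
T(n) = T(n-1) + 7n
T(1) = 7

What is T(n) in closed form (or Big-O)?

Unrolling: T(n) = 7 + 7*(2 + 3 + ... + n) = 7 + 7*(n(n+1)/2 - 1) = O(n^2).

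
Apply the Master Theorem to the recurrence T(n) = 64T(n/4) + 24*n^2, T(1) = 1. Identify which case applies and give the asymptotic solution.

a=64, b=4, f(n)=24*n^2.
log_4(64) = 3 > 2.
Since f(n) = O(n^2) is polynomially smaller than n^3, Case 1 applies.
T(n) = Theta(n^3).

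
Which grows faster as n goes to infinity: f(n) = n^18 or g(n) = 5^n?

g(n) = 5^n grows faster: any exponential with base > 1 dominates every polynomial.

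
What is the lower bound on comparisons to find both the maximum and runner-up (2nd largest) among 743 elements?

Lower bound: finding the max needs 743-1 comparisons. By an adversary weight-doubling argument, the maximum element must personally win at least ceil(log_2(743)) = 10 comparisons in any correct algorithm. The 2nd largest is among those 10 direct losers, and distinguishing it requires 10-1 more comparisons. Total >= 743-1 + 10-1 = 751. A balanced tournament achieves this bound exactly.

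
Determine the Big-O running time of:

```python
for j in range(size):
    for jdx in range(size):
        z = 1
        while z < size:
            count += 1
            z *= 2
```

Time complexity: O(n^2 log n).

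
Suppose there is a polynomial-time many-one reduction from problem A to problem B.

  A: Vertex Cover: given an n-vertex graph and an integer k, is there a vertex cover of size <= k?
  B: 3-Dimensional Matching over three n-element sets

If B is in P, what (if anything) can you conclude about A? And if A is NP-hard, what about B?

A poly-time reduction A <=_p B means any A-instance can be transformed to a B-instance in poly time.
If B is in P: compose the reduction with B's poly-time algorithm to solve A in poly time, so A is in P.
If A is NP-hard: every NP problem reduces to A, which reduces to B; composing reductions, every NP problem reduces to B, so B is NP-hard.
(Here in fact A is NP-complete and B is NP-complete.)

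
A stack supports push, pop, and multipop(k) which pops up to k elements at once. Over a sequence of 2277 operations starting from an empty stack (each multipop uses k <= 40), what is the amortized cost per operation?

Each element is pushed exactly once and popped at most once (whether by pop or as part of a multipop). So the total number of individual pops over the whole sequence is at most the number of pushes, which is at most 2277. Total work <= 2 * 2277, hence O(1) amortized per operation.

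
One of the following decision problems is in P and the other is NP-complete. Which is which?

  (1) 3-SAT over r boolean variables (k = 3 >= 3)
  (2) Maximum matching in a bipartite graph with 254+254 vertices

(1) is NP-complete: 3-SAT is NP-complete (Cook-Levin); k-SAT for k>=3 reduces from 3-SAT.
(2) is P: Hopcroft-Karp runs in O(E sqrt(V)).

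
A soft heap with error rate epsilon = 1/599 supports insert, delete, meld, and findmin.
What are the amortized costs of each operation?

Soft heaps (Chazelle) allow up to an epsilon = 1/599 fraction of elements to have corrupted (raised) keys. Insert is O(log(1/epsilon)) = O(log 599) amortized -- the structure maintains heap-ordered binary trees of rank bounded by O(log(1/epsilon)). Meld concatenates root lists: O(1) amortized. Delete and findmin are O(1) amortized.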